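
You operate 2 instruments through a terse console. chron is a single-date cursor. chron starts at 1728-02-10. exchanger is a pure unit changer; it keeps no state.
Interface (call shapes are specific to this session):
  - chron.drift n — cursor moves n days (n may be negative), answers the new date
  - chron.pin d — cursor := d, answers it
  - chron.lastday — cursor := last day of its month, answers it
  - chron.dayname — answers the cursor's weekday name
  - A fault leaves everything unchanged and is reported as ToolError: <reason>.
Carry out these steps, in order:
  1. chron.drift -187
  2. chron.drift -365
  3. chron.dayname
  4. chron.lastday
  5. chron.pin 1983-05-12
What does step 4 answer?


==> chron.drift(n: -187)
<== 1727-08-07
==> chron.drift(n: -365)
<== 1726-08-07
==> chron.dayname()
<== Wednesday
==> chron.lastday()
<== 1726-08-31
==> chron.pin(d: 1983-05-12)
<== 1983-05-12

Answer: 1726-08-31


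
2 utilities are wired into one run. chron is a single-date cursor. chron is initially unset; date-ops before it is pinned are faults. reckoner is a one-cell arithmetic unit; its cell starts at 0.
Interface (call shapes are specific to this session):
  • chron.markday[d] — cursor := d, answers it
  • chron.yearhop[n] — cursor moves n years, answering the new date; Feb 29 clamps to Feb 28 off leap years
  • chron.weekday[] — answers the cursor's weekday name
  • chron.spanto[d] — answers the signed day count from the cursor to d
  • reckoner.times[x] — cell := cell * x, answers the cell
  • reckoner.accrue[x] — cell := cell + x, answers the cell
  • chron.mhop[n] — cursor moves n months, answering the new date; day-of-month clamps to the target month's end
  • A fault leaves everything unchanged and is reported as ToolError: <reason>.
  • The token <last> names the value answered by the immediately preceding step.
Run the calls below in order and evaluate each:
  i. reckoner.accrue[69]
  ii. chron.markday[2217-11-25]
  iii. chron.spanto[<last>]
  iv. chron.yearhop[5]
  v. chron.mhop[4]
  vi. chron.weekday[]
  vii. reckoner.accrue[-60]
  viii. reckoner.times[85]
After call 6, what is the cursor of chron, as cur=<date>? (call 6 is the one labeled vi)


>>> reckoner.accrue x='69'
:: 69
>>> chron.markday d='2217-11-25'
:: 2217-11-25
>>> chron.spanto d='<last>'
:: 0
>>> chron.yearhop n='5'
:: 2222-11-25
>>> chron.mhop n='4'
:: 2223-03-25
>>> chron.weekday
:: Tuesday
>>> reckoner.accrue x='-60'
:: 9
>>> reckoner.times x='85'
:: 765

Answer: cur=2223-03-25


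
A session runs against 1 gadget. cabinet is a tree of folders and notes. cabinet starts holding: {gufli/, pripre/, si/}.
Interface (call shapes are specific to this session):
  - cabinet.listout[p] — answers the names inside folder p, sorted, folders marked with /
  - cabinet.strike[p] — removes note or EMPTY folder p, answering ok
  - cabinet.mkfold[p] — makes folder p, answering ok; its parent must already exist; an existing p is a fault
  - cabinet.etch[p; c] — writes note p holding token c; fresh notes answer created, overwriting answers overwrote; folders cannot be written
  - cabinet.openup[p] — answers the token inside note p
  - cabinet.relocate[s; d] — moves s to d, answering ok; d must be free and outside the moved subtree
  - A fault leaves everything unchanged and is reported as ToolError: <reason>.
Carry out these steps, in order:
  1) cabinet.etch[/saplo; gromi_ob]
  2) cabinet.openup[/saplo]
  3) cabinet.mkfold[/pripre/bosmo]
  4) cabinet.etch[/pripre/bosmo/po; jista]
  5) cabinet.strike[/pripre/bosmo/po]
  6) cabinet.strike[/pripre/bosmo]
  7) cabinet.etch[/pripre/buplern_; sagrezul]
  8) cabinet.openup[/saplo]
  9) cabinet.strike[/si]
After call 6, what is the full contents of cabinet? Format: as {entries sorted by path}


Answer: {gufli/, pripre/, saplo=gromi_ob, si/}

Derivation:
;; etch(p='/saplo', c='gromi_ob') -> created
;; openup(p='/saplo') -> gromi_ob
;; mkfold(p='/pripre/bosmo') -> ok
;; etch(p='/pripre/bosmo/po', c='jista') -> created
;; strike(p='/pripre/bosmo/po') -> ok
;; strike(p='/pripre/bosmo') -> ok
;; etch(p='/pripre/buplern_', c='sagrezul') -> created
;; openup(p='/saplo') -> gromi_ob
;; strike(p='/si') -> ok


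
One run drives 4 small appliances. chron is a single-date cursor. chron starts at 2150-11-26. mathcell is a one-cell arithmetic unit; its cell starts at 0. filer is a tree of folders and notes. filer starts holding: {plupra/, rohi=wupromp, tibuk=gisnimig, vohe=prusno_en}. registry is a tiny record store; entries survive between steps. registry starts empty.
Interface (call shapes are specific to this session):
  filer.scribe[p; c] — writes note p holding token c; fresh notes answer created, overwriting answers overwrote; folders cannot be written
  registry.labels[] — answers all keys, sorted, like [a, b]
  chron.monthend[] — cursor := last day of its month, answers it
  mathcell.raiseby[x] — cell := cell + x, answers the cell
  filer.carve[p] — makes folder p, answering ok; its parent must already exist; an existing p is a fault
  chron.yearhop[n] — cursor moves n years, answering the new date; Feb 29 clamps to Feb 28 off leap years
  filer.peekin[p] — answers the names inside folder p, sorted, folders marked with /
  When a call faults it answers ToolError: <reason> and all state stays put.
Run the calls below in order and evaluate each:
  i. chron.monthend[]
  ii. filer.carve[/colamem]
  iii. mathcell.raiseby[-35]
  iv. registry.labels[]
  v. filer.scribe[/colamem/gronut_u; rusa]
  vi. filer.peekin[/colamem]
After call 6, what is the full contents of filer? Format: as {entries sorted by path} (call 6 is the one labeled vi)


% monthend
  2150-11-30
% carve p=/colamem
  ok
% raiseby x=-35
  -35
% labels
  []
% scribe p=/colamem/gronut_u c=rusa
  created
% peekin p=/colamem
  [gronut_u]

Answer: {colamem/, colamem/gronut_u=rusa, plupra/, rohi=wupromp, tibuk=gisnimig, vohe=prusno_en}


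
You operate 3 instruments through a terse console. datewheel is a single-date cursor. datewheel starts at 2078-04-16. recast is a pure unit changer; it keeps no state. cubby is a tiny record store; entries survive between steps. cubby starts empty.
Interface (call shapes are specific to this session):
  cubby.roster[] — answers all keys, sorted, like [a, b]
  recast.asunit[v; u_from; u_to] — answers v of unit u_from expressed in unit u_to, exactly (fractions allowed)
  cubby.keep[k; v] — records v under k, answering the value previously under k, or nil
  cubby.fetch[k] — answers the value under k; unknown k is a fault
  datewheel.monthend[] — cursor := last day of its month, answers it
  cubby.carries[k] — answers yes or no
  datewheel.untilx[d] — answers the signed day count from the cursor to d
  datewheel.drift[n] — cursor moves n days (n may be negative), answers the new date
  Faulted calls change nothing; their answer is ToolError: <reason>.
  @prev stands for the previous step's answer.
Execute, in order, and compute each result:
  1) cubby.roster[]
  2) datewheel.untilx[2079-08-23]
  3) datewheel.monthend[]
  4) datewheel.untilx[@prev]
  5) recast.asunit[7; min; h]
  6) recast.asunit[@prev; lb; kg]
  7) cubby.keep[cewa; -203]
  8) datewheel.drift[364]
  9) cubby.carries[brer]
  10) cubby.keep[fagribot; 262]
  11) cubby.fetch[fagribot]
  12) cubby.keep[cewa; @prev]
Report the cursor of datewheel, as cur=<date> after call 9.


Answer: cur=2079-04-29

Derivation:
I use cubby.roster, and see [].
I use datewheel.untilx using d=2079-08-23, → 494.
I use datewheel.monthend(), and observe 2078-04-30.
I run datewheel.untilx using d=@prev, — result: 0.
Now I run recast.asunit using v=7, u_from=min, u_to=h, and see 7/60.
Now I run recast.asunit using v=@prev, u_from=lb, u_to=kg, yielding 317514659/6000000000.
Then cubby.keep using k=cewa, v=-203: nil.
Then datewheel.drift using n=364, yielding 2079-04-29.
Calling cubby.carries using k=brer: no.
I try cubby.keep using k=fagribot, v=262, → nil.
I try cubby.fetch using k=fagribot, → 262.
I invoke cubby.keep using k=cewa, v=@prev, — result: -203.


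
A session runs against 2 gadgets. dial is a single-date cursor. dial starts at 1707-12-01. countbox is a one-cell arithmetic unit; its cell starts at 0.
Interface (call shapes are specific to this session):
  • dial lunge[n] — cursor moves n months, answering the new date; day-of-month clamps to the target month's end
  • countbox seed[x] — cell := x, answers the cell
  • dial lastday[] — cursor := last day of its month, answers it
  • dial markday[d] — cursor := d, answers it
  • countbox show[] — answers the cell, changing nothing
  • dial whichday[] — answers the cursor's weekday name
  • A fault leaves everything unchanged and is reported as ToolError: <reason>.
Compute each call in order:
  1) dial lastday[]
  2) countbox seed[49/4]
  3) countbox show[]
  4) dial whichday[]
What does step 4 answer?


>> dial lastday()
<< 1707-12-31
>> countbox seed(x=49/4)
<< 49/4
>> countbox show()
<< 49/4
>> dial whichday()
<< Saturday

Answer: Saturday


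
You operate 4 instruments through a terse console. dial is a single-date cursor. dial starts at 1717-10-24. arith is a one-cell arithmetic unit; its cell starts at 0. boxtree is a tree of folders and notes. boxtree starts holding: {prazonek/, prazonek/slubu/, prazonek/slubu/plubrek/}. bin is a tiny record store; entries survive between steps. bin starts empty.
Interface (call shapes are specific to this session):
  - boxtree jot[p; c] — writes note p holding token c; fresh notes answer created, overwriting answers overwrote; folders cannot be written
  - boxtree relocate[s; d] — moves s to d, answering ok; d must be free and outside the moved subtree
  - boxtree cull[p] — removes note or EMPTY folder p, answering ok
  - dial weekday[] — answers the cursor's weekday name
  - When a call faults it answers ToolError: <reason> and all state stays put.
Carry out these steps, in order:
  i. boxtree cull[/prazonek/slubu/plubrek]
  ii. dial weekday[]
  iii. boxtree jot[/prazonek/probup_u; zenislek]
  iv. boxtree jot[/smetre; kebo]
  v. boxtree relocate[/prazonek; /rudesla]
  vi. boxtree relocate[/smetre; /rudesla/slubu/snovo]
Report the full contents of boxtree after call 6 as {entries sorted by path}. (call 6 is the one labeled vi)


Answer: {rudesla/, rudesla/probup_u=zenislek, rudesla/slubu/, rudesla/slubu/snovo=kebo}

Derivation:
Do: boxtree cull[p='/prazonek/slubu/plubrek']
See: ok
Do: dial weekday[]
See: Sunday
Do: boxtree jot[p='/prazonek/probup_u'; c='zenislek']
See: created
Do: boxtree jot[p='/smetre'; c='kebo']
See: created
Do: boxtree relocate[s='/prazonek'; d='/rudesla']
See: ok
Do: boxtree relocate[s='/smetre'; d='/rudesla/slubu/snovo']
See: ok


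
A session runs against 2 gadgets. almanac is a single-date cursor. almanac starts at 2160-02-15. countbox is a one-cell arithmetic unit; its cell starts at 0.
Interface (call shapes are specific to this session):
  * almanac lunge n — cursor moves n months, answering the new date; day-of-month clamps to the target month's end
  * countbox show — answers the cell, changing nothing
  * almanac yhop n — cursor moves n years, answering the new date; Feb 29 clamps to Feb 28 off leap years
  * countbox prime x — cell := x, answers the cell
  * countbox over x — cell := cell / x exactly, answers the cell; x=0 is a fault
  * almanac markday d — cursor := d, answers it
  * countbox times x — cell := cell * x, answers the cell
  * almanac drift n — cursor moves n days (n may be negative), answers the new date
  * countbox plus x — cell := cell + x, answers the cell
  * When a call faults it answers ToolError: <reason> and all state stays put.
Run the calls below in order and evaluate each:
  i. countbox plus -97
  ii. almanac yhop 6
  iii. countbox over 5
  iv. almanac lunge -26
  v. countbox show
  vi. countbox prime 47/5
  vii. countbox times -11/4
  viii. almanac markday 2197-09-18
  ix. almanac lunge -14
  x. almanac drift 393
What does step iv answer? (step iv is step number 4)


Answer: 2163-12-15

Derivation:
// countbox plus(x='-97') : -97
// almanac yhop(n='6') : 2166-02-15
// countbox over(x='5') : -97/5
// almanac lunge(n='-26') : 2163-12-15
// countbox show() : -97/5
// countbox prime(x='47/5') : 47/5
// countbox times(x='-11/4') : -517/20
// almanac markday(d='2197-09-18') : 2197-09-18
// almanac lunge(n='-14') : 2196-07-18
// almanac drift(n='393') : 2197-08-15


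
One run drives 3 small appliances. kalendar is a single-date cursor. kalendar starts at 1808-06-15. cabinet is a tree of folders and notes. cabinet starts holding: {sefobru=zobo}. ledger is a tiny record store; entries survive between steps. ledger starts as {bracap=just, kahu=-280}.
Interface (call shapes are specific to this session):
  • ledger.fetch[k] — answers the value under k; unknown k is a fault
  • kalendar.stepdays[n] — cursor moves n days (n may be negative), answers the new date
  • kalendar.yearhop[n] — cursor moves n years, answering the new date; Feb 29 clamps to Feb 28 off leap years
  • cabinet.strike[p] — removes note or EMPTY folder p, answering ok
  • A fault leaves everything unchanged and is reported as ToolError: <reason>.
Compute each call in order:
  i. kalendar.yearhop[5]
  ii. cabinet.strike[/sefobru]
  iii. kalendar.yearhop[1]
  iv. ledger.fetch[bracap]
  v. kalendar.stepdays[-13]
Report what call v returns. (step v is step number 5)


Answer: 1814-06-02

Derivation:
·→ yearhop(5)
·← 1813-06-15
·→ strike(/sefobru)
·← ok
·→ yearhop(1)
·← 1814-06-15
·→ fetch(bracap)
·← just
·→ stepdays(-13)
·← 1814-06-02


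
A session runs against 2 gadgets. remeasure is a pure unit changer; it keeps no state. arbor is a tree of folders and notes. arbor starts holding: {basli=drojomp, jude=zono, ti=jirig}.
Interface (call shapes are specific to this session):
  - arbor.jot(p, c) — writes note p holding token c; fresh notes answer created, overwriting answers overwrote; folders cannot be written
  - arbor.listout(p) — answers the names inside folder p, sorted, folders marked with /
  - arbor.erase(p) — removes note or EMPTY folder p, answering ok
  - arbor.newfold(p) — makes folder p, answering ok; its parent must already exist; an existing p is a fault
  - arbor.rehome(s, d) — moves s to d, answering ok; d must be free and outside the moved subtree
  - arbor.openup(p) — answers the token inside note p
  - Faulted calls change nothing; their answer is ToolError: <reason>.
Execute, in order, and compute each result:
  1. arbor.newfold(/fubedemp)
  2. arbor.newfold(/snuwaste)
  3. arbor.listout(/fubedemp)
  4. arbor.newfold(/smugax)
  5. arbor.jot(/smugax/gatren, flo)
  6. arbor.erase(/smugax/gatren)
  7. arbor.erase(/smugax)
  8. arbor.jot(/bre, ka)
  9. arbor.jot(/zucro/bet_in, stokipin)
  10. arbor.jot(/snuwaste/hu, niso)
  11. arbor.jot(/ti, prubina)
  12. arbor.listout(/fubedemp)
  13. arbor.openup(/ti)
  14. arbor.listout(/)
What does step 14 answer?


Step: newfold[p→/fubedemp]
Result: ok
Step: newfold[p→/snuwaste]
Result: ok
Step: listout[p→/fubedemp]
Result: []
Step: newfold[p→/smugax]
Result: ok
Step: jot[p→/smugax/gatren; c→flo]
Result: created
Step: erase[p→/smugax/gatren]
Result: ok
Step: erase[p→/smugax]
Result: ok
Step: jot[p→/bre; c→ka]
Result: created
Step: jot[p→/zucro/bet_in; c→stokipin]
Result: ToolError: no parent
Step: jot[p→/snuwaste/hu; c→niso]
Result: created
Step: jot[p→/ti; c→prubina]
Result: overwrote
Step: listout[p→/fubedemp]
Result: []
Step: openup[p→/ti]
Result: prubina
Step: listout[p→/]
Result: [basli, bre, fubedemp/, jude, snuwaste/, ti]

Answer: [basli, bre, fubedemp/, jude, snuwaste/, ti]


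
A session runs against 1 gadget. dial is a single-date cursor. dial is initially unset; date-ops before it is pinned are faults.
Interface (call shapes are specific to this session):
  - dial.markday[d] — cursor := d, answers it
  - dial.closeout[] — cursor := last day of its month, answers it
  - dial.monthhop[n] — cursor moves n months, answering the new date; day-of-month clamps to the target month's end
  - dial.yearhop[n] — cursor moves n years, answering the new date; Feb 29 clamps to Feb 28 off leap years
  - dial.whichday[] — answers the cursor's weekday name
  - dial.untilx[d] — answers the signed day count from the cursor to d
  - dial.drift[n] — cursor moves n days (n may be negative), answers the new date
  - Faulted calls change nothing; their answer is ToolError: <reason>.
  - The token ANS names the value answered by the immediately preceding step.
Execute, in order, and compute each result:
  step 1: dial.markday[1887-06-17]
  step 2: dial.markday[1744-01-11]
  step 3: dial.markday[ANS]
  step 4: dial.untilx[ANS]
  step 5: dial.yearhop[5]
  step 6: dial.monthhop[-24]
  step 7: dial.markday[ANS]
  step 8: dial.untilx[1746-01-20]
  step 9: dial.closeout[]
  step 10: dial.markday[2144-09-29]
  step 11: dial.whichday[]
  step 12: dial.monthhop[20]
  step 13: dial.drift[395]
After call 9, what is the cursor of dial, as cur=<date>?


>> markday(d=1887-06-17)
<< 1887-06-17
>> markday(d=1744-01-11)
<< 1744-01-11
>> markday(d=ANS)
<< 1744-01-11
>> untilx(d=ANS)
<< 0
>> yearhop(n=5)
<< 1749-01-11
>> monthhop(n=-24)
<< 1747-01-11
>> markday(d=ANS)
<< 1747-01-11
>> untilx(d=1746-01-20)
<< -356
>> closeout()
<< 1747-01-31
>> markday(d=2144-09-29)
<< 2144-09-29
>> whichday()
<< Tuesday
>> monthhop(n=20)
<< 2146-05-29
>> drift(n=395)
<< 2147-06-28

Answer: cur=1747-01-31


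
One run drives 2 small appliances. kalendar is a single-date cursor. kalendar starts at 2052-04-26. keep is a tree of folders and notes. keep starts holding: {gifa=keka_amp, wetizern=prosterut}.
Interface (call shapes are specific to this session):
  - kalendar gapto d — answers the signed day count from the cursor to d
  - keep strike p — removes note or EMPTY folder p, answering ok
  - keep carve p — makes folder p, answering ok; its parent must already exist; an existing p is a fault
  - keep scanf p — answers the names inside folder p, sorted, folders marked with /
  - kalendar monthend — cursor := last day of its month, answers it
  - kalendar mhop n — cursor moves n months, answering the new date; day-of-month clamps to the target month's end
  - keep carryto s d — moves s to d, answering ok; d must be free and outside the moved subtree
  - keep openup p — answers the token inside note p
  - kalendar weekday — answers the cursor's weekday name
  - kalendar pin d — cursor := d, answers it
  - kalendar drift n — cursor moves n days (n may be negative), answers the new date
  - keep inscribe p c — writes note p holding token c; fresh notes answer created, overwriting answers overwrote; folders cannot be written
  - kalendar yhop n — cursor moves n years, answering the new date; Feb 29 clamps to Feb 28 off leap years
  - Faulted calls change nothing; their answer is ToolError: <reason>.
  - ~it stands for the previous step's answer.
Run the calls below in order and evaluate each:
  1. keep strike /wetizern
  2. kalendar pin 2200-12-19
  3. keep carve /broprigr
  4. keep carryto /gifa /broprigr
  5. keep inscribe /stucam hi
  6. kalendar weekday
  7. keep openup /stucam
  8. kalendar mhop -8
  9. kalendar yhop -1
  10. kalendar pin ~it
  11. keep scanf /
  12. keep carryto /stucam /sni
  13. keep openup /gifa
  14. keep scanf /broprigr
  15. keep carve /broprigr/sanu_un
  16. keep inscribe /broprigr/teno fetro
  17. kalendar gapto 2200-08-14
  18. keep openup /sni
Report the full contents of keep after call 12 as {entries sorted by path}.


Now I run keep strike with p→/wetizern, yielding ok.
I call kalendar pin with d→2200-12-19, — result: 2200-12-19.
Using keep carve with p→/broprigr, and get ok.
I run keep carryto with s→/gifa, d→/broprigr, which returns ToolError: exists.
I run keep inscribe with p→/stucam, c→hi, which returns created.
I run kalendar weekday, and get Friday.
I invoke keep openup with p→/stucam: hi.
Calling kalendar mhop with n→-8, and see 2200-04-19.
Invoking kalendar yhop with n→-1, yielding 2199-04-19.
I call kalendar pin with d→~it, → 2199-04-19.
I call keep scanf with p→/, and get [broprigr/, gifa, stucam].
I use keep carryto with s→/stucam, d→/sni, — result: ok.
I invoke keep openup with p→/gifa, and observe keka_amp.
I run keep scanf with p→/broprigr, and observe [].
I run keep carve with p→/broprigr/sanu_un, giving ok.
I invoke keep inscribe with p→/broprigr/teno, c→fetro, yielding created.
Next I call kalendar gapto with d→2200-08-14, and see 482.
I run keep openup with p→/sni, which returns hi.

Answer: {broprigr/, gifa=keka_amp, sni=hi}


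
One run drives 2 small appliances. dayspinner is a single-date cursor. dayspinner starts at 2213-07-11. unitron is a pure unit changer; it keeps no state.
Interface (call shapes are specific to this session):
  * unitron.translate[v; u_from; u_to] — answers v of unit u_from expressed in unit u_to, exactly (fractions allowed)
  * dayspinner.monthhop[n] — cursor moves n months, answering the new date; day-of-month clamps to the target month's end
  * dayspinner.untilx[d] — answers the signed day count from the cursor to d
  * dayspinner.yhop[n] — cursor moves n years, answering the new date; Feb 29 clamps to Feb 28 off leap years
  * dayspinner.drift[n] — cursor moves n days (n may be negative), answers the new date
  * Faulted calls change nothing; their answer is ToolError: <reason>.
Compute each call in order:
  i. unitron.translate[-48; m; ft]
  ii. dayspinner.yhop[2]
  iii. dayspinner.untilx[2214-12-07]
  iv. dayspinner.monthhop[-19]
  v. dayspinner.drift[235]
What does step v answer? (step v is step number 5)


~$ unitron.translate -48 m ft
  -20000/127
~$ dayspinner.yhop 2
  2215-07-11
~$ dayspinner.untilx 2214-12-07
  -216
~$ dayspinner.monthhop -19
  2213-12-11
~$ dayspinner.drift 235
  2214-08-03

Answer: 2214-08-03


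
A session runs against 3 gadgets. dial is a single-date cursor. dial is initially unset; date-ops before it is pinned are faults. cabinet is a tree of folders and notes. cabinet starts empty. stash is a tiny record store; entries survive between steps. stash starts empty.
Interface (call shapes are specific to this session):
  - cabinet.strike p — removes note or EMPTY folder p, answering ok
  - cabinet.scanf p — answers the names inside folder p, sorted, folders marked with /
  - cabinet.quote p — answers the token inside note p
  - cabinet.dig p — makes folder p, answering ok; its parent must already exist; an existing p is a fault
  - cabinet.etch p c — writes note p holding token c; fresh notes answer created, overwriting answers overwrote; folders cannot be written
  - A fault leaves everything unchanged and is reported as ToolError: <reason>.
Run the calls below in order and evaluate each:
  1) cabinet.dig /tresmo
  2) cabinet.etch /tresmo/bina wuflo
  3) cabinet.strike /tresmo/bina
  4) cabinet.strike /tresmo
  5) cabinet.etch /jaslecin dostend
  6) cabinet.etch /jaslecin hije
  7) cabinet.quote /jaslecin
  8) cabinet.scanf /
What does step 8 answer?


Answer: [jaslecin]

Derivation:
[in] dig p: /tresmo
[out] ok
[in] etch p: /tresmo/bina c: wuflo
[out] created
[in] strike p: /tresmo/bina
[out] ok
[in] strike p: /tresmo
[out] ok
[in] etch p: /jaslecin c: dostend
[out] created
[in] etch p: /jaslecin c: hije
[out] overwrote
[in] quote p: /jaslecin
[out] hije
[in] scanf p: /
[out] [jaslecin]


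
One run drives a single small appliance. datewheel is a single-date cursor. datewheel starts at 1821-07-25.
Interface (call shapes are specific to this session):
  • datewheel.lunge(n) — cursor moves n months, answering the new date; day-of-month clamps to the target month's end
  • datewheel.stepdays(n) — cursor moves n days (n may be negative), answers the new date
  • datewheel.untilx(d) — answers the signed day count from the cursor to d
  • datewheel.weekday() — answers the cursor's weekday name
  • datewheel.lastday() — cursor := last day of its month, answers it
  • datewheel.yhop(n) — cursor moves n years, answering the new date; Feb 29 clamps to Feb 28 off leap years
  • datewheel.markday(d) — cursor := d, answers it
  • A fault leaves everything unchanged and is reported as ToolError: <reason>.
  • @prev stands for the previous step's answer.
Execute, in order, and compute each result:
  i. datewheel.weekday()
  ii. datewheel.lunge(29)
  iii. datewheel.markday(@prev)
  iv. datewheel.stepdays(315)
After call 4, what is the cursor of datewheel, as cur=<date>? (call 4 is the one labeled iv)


Answer: cur=1824-11-04

Derivation:
→ datewheel.weekday()
← Wednesday
→ datewheel.lunge(n: 29)
← 1823-12-25
→ datewheel.markday(d: @prev)
← 1823-12-25
→ datewheel.stepdays(n: 315)
← 1824-11-04


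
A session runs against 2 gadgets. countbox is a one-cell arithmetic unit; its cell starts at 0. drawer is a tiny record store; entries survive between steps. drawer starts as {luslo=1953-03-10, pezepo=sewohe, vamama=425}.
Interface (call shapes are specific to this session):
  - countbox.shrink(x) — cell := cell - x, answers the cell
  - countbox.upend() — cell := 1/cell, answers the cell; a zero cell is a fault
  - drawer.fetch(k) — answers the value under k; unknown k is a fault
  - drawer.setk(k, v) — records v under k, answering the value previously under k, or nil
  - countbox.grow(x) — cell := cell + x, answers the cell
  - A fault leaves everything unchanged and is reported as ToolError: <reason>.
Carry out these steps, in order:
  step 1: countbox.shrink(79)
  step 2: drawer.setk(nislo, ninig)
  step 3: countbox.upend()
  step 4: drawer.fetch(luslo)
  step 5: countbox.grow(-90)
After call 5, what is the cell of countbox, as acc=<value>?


-- 1. countbox.shrink(x: 79) ~> -79
-- 2. drawer.setk(k: nislo, v: ninig) ~> nil
-- 3. countbox.upend() ~> -1/79
-- 4. drawer.fetch(k: luslo) ~> 1953-03-10
-- 5. countbox.grow(x: -90) ~> -7111/79

Answer: acc=-7111/79


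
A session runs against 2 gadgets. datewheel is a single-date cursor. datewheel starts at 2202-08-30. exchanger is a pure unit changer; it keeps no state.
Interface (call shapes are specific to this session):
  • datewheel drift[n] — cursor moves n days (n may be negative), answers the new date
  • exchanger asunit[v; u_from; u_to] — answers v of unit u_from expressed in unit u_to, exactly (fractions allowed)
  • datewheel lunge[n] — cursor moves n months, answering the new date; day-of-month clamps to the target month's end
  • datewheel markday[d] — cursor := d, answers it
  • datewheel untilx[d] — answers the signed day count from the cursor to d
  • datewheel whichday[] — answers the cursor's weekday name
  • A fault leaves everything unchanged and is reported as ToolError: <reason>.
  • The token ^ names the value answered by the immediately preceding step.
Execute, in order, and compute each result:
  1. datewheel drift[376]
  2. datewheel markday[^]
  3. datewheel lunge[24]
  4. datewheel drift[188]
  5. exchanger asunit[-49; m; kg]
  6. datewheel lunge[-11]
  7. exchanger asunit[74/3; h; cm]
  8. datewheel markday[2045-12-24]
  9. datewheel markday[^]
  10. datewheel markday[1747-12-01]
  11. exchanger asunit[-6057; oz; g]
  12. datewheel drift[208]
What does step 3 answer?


I try datewheel drift passing n=376, giving 2203-09-10.
I call datewheel markday passing d=^, which returns 2203-09-10.
I use datewheel lunge passing n=24, and get 2205-09-10.
I call datewheel drift passing n=188, and get 2206-03-17.
Then exchanger asunit passing v=-49, u_from=m, u_to=kg, → ToolError: incompatible units.
I run datewheel lunge passing n=-11, and see 2205-04-17.
I call exchanger asunit passing v=74/3, u_from=h, u_to=cm, — result: ToolError: incompatible units.
Now I run datewheel markday passing d=2045-12-24: 2045-12-24.
Now I run datewheel markday passing d=^, which returns 2045-12-24.
Now I run datewheel markday passing d=1747-12-01, — result: 1747-12-01.
Now I run exchanger asunit passing v=-6057, u_from=oz, u_to=g, which returns -274740898509/1600000.
Now I run datewheel drift passing n=208, and see 1748-06-26.

Answer: 2205-09-10


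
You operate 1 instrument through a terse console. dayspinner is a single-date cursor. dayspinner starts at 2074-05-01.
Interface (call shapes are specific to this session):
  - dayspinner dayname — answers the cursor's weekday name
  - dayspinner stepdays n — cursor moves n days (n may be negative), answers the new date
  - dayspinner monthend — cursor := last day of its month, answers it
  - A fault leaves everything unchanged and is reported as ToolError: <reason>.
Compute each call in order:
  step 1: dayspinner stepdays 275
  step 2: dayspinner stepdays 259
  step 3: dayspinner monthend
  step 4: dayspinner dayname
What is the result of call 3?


Answer: 2075-10-31

Derivation:
% 1. dayspinner stepdays(n=275) -> 2075-01-31
% 2. dayspinner stepdays(n=259) -> 2075-10-17
% 3. dayspinner monthend() -> 2075-10-31
% 4. dayspinner dayname() -> Thursday


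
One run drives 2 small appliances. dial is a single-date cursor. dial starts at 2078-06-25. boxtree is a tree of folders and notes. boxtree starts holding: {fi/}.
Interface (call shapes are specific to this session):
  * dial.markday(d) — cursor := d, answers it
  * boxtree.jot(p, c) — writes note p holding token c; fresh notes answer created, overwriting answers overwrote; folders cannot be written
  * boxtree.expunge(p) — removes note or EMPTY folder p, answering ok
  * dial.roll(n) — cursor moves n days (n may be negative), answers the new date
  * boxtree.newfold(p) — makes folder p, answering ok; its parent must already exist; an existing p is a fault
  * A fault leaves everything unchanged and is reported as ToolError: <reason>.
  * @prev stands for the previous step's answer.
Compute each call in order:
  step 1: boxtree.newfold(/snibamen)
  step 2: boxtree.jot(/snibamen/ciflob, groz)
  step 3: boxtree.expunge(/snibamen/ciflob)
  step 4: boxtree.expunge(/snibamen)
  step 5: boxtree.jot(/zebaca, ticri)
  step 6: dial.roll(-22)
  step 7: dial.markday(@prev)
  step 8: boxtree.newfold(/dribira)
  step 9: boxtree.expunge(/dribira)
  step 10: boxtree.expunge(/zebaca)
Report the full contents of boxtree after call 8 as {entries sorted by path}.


~$ newfold p→/snibamen
  ok
~$ jot p→/snibamen/ciflob c→groz
  created
~$ expunge p→/snibamen/ciflob
  ok
~$ expunge p→/snibamen
  ok
~$ jot p→/zebaca c→ticri
  created
~$ roll n→-22
  2078-06-03
~$ markday d→@prev
  2078-06-03
~$ newfold p→/dribira
  ok
~$ expunge p→/dribira
  ok
~$ expunge p→/zebaca
  ok

Answer: {dribira/, fi/, zebaca=ticri}


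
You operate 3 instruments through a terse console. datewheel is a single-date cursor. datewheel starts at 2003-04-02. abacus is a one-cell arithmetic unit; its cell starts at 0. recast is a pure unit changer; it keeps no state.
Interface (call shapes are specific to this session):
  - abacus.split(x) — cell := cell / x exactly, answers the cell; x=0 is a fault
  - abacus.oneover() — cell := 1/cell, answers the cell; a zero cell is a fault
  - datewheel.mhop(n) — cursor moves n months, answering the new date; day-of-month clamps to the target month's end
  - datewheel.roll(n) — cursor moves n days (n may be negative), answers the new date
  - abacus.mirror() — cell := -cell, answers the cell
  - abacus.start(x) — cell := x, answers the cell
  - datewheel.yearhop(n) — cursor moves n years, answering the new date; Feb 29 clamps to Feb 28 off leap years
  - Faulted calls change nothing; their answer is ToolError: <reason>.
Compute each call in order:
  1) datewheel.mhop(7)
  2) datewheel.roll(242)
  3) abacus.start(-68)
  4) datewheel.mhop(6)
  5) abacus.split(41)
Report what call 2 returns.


Answer: 2004-07-01

Derivation:
Step: datewheel.mhop[n→7]
Result: 2003-11-02
Step: datewheel.roll[n→242]
Result: 2004-07-01
Step: abacus.start[x→-68]
Result: -68
Step: datewheel.mhop[n→6]
Result: 2005-01-01
Step: abacus.split[x→41]
Result: -68/41


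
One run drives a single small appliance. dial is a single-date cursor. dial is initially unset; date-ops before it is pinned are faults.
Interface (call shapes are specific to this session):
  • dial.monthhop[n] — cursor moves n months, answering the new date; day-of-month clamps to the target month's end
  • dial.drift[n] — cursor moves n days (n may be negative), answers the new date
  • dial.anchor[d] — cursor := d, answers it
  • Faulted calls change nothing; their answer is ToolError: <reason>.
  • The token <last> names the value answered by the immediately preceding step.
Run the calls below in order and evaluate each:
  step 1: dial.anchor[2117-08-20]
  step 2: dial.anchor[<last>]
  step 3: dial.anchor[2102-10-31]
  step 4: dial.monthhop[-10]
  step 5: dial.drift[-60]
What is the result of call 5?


I run anchor(d→2117-08-20), — result: 2117-08-20.
I use anchor(d→<last>), and get 2117-08-20.
Invoking anchor(d→2102-10-31), and observe 2102-10-31.
Invoking monthhop(n→-10): 2101-12-31.
Next I call drift(n→-60), and observe 2101-11-01.

Answer: 2101-11-01


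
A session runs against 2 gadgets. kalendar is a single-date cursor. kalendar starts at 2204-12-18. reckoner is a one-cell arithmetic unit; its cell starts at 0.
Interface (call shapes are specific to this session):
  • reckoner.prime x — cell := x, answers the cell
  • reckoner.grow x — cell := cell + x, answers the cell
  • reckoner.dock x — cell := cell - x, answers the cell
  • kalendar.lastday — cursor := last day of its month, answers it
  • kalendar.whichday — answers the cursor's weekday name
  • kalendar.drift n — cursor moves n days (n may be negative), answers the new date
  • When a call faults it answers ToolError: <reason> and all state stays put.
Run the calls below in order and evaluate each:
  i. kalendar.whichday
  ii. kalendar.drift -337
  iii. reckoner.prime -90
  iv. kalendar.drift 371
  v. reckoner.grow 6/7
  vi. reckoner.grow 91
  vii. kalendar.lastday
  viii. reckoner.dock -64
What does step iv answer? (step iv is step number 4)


Next I call kalendar.whichday, and see Tuesday.
Calling kalendar.drift using n: -337, and see 2204-01-16.
Calling reckoner.prime using x: -90, and get -90.
Invoking kalendar.drift using n: 371, and observe 2205-01-21.
Calling reckoner.grow using x: 6/7, → -624/7.
I call reckoner.grow using x: 91: 13/7.
Invoking kalendar.lastday, giving 2205-01-31.
Calling reckoner.dock using x: -64, and get 461/7.

Answer: 2205-01-21


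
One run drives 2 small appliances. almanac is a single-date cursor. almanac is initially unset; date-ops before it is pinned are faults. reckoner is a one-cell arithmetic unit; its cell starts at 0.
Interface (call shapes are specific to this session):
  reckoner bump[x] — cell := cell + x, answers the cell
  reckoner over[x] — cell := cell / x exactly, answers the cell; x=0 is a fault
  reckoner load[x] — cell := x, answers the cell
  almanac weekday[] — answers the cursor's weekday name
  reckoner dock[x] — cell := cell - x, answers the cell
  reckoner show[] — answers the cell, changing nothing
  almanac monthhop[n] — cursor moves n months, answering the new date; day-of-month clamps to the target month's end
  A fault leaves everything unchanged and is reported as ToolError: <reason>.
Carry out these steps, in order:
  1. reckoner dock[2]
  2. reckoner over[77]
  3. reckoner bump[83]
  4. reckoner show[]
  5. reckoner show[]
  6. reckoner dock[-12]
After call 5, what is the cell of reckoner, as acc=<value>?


Do: reckoner dock[x=2]
See: -2
Do: reckoner over[x=77]
See: -2/77
Do: reckoner bump[x=83]
See: 6389/77
Do: reckoner show[]
See: 6389/77
Do: reckoner show[]
See: 6389/77
Do: reckoner dock[x=-12]
See: 7313/77

Answer: acc=6389/77


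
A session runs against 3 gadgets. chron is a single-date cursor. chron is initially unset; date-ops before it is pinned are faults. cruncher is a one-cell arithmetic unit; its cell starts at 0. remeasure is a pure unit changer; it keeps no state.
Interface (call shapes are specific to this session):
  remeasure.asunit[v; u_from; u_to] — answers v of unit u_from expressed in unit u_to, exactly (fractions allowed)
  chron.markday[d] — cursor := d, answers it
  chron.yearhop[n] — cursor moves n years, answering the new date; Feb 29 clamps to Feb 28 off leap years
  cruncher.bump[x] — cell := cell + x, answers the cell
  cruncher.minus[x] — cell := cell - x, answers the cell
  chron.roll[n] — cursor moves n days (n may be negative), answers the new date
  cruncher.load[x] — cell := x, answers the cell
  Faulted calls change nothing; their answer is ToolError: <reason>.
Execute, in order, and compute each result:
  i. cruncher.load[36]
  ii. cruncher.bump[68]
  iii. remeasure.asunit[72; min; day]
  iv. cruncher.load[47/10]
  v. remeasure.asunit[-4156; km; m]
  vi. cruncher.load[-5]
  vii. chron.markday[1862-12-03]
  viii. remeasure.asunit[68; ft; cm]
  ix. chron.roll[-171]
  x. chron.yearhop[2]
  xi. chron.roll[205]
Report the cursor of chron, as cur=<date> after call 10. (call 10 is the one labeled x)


→ cruncher.load(x='36')
← 36
→ cruncher.bump(x='68')
← 104
→ remeasure.asunit(v='72', u_from='min', u_to='day')
← 1/20
→ cruncher.load(x='47/10')
← 47/10
→ remeasure.asunit(v='-4156', u_from='km', u_to='m')
← -4156000
→ cruncher.load(x='-5')
← -5
→ chron.markday(d='1862-12-03')
← 1862-12-03
→ remeasure.asunit(v='68', u_from='ft', u_to='cm')
← 51816/25
→ chron.roll(n='-171')
← 1862-06-15
→ chron.yearhop(n='2')
← 1864-06-15
→ chron.roll(n='205')
← 1865-01-06

Answer: cur=1864-06-15


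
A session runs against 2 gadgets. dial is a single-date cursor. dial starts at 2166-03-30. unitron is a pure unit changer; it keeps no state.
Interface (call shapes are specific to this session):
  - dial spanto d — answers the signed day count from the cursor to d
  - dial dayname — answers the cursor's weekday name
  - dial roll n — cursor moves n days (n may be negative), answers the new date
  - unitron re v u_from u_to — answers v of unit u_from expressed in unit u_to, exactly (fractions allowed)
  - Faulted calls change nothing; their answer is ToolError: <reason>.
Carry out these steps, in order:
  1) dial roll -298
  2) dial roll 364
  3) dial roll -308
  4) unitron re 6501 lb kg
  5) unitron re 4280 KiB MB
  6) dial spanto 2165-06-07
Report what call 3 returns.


Answer: 2165-07-31

Derivation:
Act: dial roll[-298]
Obs: 2165-06-05
Act: dial roll[364]
Obs: 2166-06-04
Act: dial roll[-308]
Obs: 2165-07-31
Act: unitron re[6501; lb; kg]
Obs: 294880399737/100000000
Act: unitron re[4280; KiB; MB]
Obs: 13696/3125
Act: dial spanto[2165-06-07]
Obs: -54


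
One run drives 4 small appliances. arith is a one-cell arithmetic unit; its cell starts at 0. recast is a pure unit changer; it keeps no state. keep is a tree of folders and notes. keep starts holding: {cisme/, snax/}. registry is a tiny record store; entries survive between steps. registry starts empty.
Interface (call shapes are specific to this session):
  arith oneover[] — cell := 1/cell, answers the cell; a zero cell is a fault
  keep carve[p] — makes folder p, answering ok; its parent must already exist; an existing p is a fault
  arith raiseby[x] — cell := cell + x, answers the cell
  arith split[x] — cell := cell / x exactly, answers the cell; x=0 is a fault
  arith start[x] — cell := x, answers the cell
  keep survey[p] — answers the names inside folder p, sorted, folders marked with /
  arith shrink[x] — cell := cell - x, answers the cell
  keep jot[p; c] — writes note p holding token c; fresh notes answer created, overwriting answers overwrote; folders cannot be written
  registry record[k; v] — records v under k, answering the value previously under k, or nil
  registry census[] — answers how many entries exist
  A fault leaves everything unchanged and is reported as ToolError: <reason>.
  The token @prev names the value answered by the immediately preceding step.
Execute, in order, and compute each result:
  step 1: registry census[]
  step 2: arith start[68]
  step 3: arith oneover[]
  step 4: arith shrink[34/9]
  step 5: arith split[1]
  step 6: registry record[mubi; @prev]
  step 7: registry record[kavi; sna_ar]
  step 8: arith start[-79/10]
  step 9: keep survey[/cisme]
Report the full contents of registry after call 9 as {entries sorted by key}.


Answer: {kavi=sna_ar, mubi=-2303/612}

Derivation:
Act: registry census[]
Obs: 0
Act: arith start[x: 68]
Obs: 68
Act: arith oneover[]
Obs: 1/68
Act: arith shrink[x: 34/9]
Obs: -2303/612
Act: arith split[x: 1]
Obs: -2303/612
Act: registry record[k: mubi; v: @prev]
Obs: nil
Act: registry record[k: kavi; v: sna_ar]
Obs: nil
Act: arith start[x: -79/10]
Obs: -79/10
Act: keep survey[p: /cisme]
Obs: []
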